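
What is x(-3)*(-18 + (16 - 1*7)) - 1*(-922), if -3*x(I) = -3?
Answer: 913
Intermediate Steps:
x(I) = 1 (x(I) = -⅓*(-3) = 1)
x(-3)*(-18 + (16 - 1*7)) - 1*(-922) = 1*(-18 + (16 - 1*7)) - 1*(-922) = 1*(-18 + (16 - 7)) + 922 = 1*(-18 + 9) + 922 = 1*(-9) + 922 = -9 + 922 = 913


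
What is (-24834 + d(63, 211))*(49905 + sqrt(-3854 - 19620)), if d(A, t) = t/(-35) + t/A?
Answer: -8676321386/7 - 86059094*I*sqrt(194)/315 ≈ -1.2395e+9 - 3.8053e+6*I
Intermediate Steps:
d(A, t) = -t/35 + t/A (d(A, t) = t*(-1/35) + t/A = -t/35 + t/A)
(-24834 + d(63, 211))*(49905 + sqrt(-3854 - 19620)) = (-24834 + (-1/35*211 + 211/63))*(49905 + sqrt(-3854 - 19620)) = (-24834 + (-211/35 + 211*(1/63)))*(49905 + sqrt(-23474)) = (-24834 + (-211/35 + 211/63))*(49905 + 11*I*sqrt(194)) = (-24834 - 844/315)*(49905 + 11*I*sqrt(194)) = -7823554*(49905 + 11*I*sqrt(194))/315 = -8676321386/7 - 86059094*I*sqrt(194)/315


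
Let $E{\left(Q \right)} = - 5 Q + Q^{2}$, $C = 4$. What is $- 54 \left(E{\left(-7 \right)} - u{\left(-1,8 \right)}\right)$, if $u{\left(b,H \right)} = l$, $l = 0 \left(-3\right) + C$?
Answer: $-4320$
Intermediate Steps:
$l = 4$ ($l = 0 \left(-3\right) + 4 = 0 + 4 = 4$)
$u{\left(b,H \right)} = 4$
$E{\left(Q \right)} = Q^{2} - 5 Q$
$- 54 \left(E{\left(-7 \right)} - u{\left(-1,8 \right)}\right) = - 54 \left(- 7 \left(-5 - 7\right) - 4\right) = - 54 \left(\left(-7\right) \left(-12\right) - 4\right) = - 54 \left(84 - 4\right) = \left(-54\right) 80 = -4320$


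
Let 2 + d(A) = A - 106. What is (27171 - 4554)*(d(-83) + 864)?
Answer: 15221241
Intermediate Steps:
d(A) = -108 + A (d(A) = -2 + (A - 106) = -2 + (-106 + A) = -108 + A)
(27171 - 4554)*(d(-83) + 864) = (27171 - 4554)*((-108 - 83) + 864) = 22617*(-191 + 864) = 22617*673 = 15221241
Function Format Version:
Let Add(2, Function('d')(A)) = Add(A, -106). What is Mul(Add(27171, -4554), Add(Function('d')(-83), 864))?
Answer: 15221241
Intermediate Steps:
Function('d')(A) = Add(-108, A) (Function('d')(A) = Add(-2, Add(A, -106)) = Add(-2, Add(-106, A)) = Add(-108, A))
Mul(Add(27171, -4554), Add(Function('d')(-83), 864)) = Mul(Add(27171, -4554), Add(Add(-108, -83), 864)) = Mul(22617, Add(-191, 864)) = Mul(22617, 673) = 15221241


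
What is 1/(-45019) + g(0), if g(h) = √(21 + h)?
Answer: -1/45019 + √21 ≈ 4.5826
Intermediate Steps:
1/(-45019) + g(0) = 1/(-45019) + √(21 + 0) = -1/45019 + √21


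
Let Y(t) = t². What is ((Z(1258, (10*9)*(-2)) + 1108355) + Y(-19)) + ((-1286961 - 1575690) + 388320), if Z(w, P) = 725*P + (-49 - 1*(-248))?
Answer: -1495916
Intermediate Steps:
Z(w, P) = 199 + 725*P (Z(w, P) = 725*P + (-49 + 248) = 725*P + 199 = 199 + 725*P)
((Z(1258, (10*9)*(-2)) + 1108355) + Y(-19)) + ((-1286961 - 1575690) + 388320) = (((199 + 725*((10*9)*(-2))) + 1108355) + (-19)²) + ((-1286961 - 1575690) + 388320) = (((199 + 725*(90*(-2))) + 1108355) + 361) + (-2862651 + 388320) = (((199 + 725*(-180)) + 1108355) + 361) - 2474331 = (((199 - 130500) + 1108355) + 361) - 2474331 = ((-130301 + 1108355) + 361) - 2474331 = (978054 + 361) - 2474331 = 978415 - 2474331 = -1495916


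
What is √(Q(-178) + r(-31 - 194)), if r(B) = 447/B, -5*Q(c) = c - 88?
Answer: √11523/15 ≈ 7.1563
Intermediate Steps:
Q(c) = 88/5 - c/5 (Q(c) = -(c - 88)/5 = -(-88 + c)/5 = 88/5 - c/5)
√(Q(-178) + r(-31 - 194)) = √((88/5 - ⅕*(-178)) + 447/(-31 - 194)) = √((88/5 + 178/5) + 447/(-225)) = √(266/5 + 447*(-1/225)) = √(266/5 - 149/75) = √(3841/75) = √11523/15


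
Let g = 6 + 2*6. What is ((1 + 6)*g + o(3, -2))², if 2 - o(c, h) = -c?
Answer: 17161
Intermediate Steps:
o(c, h) = 2 + c (o(c, h) = 2 - (-1)*c = 2 + c)
g = 18 (g = 6 + 12 = 18)
((1 + 6)*g + o(3, -2))² = ((1 + 6)*18 + (2 + 3))² = (7*18 + 5)² = (126 + 5)² = 131² = 17161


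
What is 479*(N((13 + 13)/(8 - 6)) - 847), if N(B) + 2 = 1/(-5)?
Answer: -2033834/5 ≈ -4.0677e+5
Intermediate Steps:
N(B) = -11/5 (N(B) = -2 + 1/(-5) = -2 - ⅕ = -11/5)
479*(N((13 + 13)/(8 - 6)) - 847) = 479*(-11/5 - 847) = 479*(-4246/5) = -2033834/5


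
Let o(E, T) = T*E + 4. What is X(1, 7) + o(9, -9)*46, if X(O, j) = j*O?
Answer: -3535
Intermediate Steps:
X(O, j) = O*j
o(E, T) = 4 + E*T (o(E, T) = E*T + 4 = 4 + E*T)
X(1, 7) + o(9, -9)*46 = 1*7 + (4 + 9*(-9))*46 = 7 + (4 - 81)*46 = 7 - 77*46 = 7 - 3542 = -3535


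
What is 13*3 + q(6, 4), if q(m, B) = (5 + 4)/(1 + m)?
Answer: 282/7 ≈ 40.286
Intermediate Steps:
q(m, B) = 9/(1 + m)
13*3 + q(6, 4) = 13*3 + 9/(1 + 6) = 39 + 9/7 = 282/7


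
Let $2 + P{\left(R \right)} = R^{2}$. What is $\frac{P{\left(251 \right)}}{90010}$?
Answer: $\frac{62999}{90010} \approx 0.69991$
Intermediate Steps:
$P{\left(R \right)} = -2 + R^{2}$
$\frac{P{\left(251 \right)}}{90010} = \frac{-2 + 251^{2}}{90010} = \left(-2 + 63001\right) \frac{1}{90010} = 62999 \cdot \frac{1}{90010} = \frac{62999}{90010}$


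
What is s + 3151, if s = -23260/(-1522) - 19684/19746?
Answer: 23781908531/7513353 ≈ 3165.3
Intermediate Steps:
s = 107333228/7513353 (s = -23260*(-1/1522) - 19684*1/19746 = 11630/761 - 9842/9873 = 107333228/7513353 ≈ 14.286)
s + 3151 = 107333228/7513353 + 3151 = 23781908531/7513353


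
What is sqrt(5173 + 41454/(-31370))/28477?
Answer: sqrt(1272332347930)/446661745 ≈ 0.0025253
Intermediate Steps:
sqrt(5173 + 41454/(-31370))/28477 = sqrt(5173 + 41454*(-1/31370))*(1/28477) = sqrt(5173 - 20727/15685)*(1/28477) = sqrt(81117778/15685)*(1/28477) = (sqrt(1272332347930)/15685)*(1/28477) = sqrt(1272332347930)/446661745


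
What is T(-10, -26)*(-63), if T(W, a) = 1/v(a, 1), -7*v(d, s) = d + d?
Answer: -441/52 ≈ -8.4808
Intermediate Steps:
v(d, s) = -2*d/7 (v(d, s) = -(d + d)/7 = -2*d/7)
T(W, a) = -7/(2*a) (T(W, a) = 1/(-2*a/7) = -7/(2*a))
T(-10, -26)*(-63) = -7/2/(-26)*(-63) = -7/2*(-1/26)*(-63) = (7/52)*(-63) = -441/52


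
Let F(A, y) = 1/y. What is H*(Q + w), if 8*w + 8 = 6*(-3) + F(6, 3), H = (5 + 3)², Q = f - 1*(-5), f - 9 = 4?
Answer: 2840/3 ≈ 946.67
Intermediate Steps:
f = 13 (f = 9 + 4 = 13)
Q = 18 (Q = 13 - 1*(-5) = 13 + 5 = 18)
H = 64 (H = 8² = 64)
w = -77/24 (w = -1 + (6*(-3) + 1/3)/8 = -1 + (-18 + ⅓)/8 = -1 + (⅛)*(-53/3) = -1 - 53/24 = -77/24 ≈ -3.2083)
H*(Q + w) = 64*(18 - 77/24) = 64*(355/24) = 2840/3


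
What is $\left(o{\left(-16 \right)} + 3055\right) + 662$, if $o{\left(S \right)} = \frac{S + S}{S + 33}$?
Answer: $\frac{63157}{17} \approx 3715.1$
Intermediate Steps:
$o{\left(S \right)} = \frac{2 S}{33 + S}$
$\left(o{\left(-16 \right)} + 3055\right) + 662 = \left(2 \left(-16\right) \frac{1}{33 - 16} + 3055\right) + 662 = \left(2 \left(-16\right) \frac{1}{17} + 3055\right) + 662 = \left(- \frac{32}{17} + 3055\right) + 662 = \frac{51903}{17} + 662 = \frac{63157}{17}$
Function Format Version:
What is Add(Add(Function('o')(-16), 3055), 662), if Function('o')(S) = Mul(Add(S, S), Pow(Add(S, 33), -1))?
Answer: Rational(63157, 17) ≈ 3715.1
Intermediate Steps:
Function('o')(S) = Mul(2, S, Pow(Add(33, S), -1)) (Function('o')(S) = Mul(Mul(2, S), Pow(Add(33, S), -1)) = Mul(2, S, Pow(Add(33, S), -1)))
Add(Add(Function('o')(-16), 3055), 662) = Add(Add(Mul(2, -16, Pow(Add(33, -16), -1)), 3055), 662) = Add(Add(Mul(2, -16, Pow(17, -1)), 3055), 662) = Add(Add(Mul(2, -16, Rational(1, 17)), 3055), 662) = Add(Add(Rational(-32, 17), 3055), 662) = Add(Rational(51903, 17), 662) = Rational(63157, 17)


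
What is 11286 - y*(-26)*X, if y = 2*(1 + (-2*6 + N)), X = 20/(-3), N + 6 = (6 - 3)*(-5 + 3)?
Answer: 57778/3 ≈ 19259.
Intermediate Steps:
N = -12 (N = -6 + (6 - 3)*(-5 + 3) = -6 + 3*(-2) = -6 - 6 = -12)
X = -20/3 (X = 20*(-⅓) = -20/3 ≈ -6.6667)
y = -46 (y = 2*(1 + (-2*6 - 12)) = 2*(1 + (-12 - 12)) = 2*(1 - 24) = 2*(-23) = -46)
11286 - y*(-26)*X = 11286 - (-46*(-26))*(-20)/3 = 11286 - 1196*(-20)/3 = 11286 - 1*(-23920/3) = 11286 + 23920/3 = 57778/3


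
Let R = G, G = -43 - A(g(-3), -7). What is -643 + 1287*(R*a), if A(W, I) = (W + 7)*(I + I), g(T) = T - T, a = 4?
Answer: 282497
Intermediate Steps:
g(T) = 0
A(W, I) = 2*I*(7 + W) (A(W, I) = (7 + W)*(2*I) = 2*I*(7 + W))
G = 55 (G = -43 - 2*(-7)*(7 + 0) = -43 - 2*(-7)*7 = -43 - 1*(-98) = -43 + 98 = 55)
R = 55
-643 + 1287*(R*a) = -643 + 1287*(55*4) = -643 + 1287*220 = -643 + 283140 = 282497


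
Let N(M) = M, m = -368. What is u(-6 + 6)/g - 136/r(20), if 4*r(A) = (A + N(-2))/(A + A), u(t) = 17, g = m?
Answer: -4003993/3312 ≈ -1208.9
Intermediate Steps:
g = -368
r(A) = (-2 + A)/(8*A) (r(A) = ((A - 2)/(A + A))/4 = ((-2 + A)/((2*A)))/4 = ((-2 + A)*(1/(2*A)))/4 = ((-2 + A)/(2*A))/4 = (-2 + A)/(8*A))
u(-6 + 6)/g - 136/r(20) = 17/(-368) - 136*160/(-2 + 20) = 17*(-1/368) - 136/((⅛)*(1/20)*18) = -17/368 - 136/9/80 = -17/368 - 136*80/9 = -17/368 - 10880/9 = -4003993/3312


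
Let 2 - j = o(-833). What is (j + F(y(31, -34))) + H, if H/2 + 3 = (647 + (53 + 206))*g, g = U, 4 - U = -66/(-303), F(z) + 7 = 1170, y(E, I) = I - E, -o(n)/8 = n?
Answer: 136179/101 ≈ 1348.3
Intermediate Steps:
o(n) = -8*n
F(z) = 1163 (F(z) = -7 + 1170 = 1163)
U = 382/101 (U = 4 - (-66)/(-303) = 4 - (-66)*(-1)/303 = 4 - 1*22/101 = 4 - 22/101 = 382/101 ≈ 3.7822)
g = 382/101 ≈ 3.7822
j = -6662 (j = 2 - (-8)*(-833) = 2 - 1*6664 = 2 - 6664 = -6662)
H = 691578/101 (H = -6 + 2*((647 + (53 + 206))*(382/101)) = -6 + 2*((647 + 259)*(382/101)) = -6 + 2*(906*(382/101)) = -6 + 2*(346092/101) = -6 + 692184/101 = 691578/101 ≈ 6847.3)
(j + F(y(31, -34))) + H = (-6662 + 1163) + 691578/101 = -5499 + 691578/101 = 136179/101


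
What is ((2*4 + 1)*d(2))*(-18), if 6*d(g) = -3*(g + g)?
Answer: 324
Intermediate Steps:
d(g) = -g (d(g) = (-3*(g + g))/6 = (-6*g)/6 = -g)
((2*4 + 1)*d(2))*(-18) = ((2*4 + 1)*(-1*2))*(-18) = ((8 + 1)*(-2))*(-18) = (9*(-2))*(-18) = -18*(-18) = 324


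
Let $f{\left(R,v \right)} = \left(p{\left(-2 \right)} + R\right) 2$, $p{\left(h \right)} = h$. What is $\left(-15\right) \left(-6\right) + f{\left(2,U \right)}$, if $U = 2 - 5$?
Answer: $90$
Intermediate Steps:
$U = -3$ ($U = 2 - 5 = -3$)
$f{\left(R,v \right)} = -4 + 2 R$ ($f{\left(R,v \right)} = \left(-2 + R\right) 2 = -4 + 2 R$)
$\left(-15\right) \left(-6\right) + f{\left(2,U \right)} = \left(-15\right) \left(-6\right) + \left(-4 + 2 \cdot 2\right) = 90 + \left(-4 + 4\right) = 90 + 0 = 90$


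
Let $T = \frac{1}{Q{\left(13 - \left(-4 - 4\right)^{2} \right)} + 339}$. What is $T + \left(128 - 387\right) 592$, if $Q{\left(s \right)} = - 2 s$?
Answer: $- \frac{67617647}{441} \approx -1.5333 \cdot 10^{5}$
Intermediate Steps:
$T = \frac{1}{441}$ ($T = \frac{1}{- 2 \left(13 - \left(-4 - 4\right)^{2}\right) + 339} = \frac{1}{- 2 \left(13 - \left(-8\right)^{2}\right) + 339} = \frac{1}{- 2 \left(13 - 64\right) + 339} = \frac{1}{\left(-2\right) \left(-51\right) + 339} = \frac{1}{102 + 339} = \frac{1}{441} \approx 0.0022676$)
$T + \left(128 - 387\right) 592 = \frac{1}{441} + \left(128 - 387\right) 592 = \frac{1}{441} - 153328 = - \frac{67617647}{441}$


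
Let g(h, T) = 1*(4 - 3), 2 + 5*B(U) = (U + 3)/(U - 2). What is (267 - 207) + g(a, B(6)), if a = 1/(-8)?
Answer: 61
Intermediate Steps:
a = -⅛ ≈ -0.12500
B(U) = -⅖ + (3 + U)/(5*(-2 + U)) (B(U) = -⅖ + ((U + 3)/(U - 2))/5 = -⅖ + ((3 + U)/(-2 + U))/5 = -⅖ + (3 + U)/(5*(-2 + U)))
g(h, T) = 1 (g(h, T) = 1*1 = 1)
(267 - 207) + g(a, B(6)) = (267 - 207) + 1 = 60 + 1 = 61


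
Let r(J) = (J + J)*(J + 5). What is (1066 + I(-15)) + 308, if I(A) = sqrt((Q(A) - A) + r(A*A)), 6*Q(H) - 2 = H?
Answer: 1374 + sqrt(3726462)/6 ≈ 1695.7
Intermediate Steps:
Q(H) = 1/3 + H/6
r(J) = 2*J*(5 + J) (r(J) = (2*J)*(5 + J) = 2*J*(5 + J))
I(A) = sqrt(1/3 - 5*A/6 + 2*A**2*(5 + A**2)) (I(A) = sqrt(((1/3 + A/6) - A) + 2*(A*A)*(5 + A*A)) = sqrt((1/3 - 5*A/6) + 2*A**2*(5 + A**2)) = sqrt(1/3 - 5*A/6 + 2*A**2*(5 + A**2)))
(1066 + I(-15)) + 308 = (1066 + sqrt(6)*sqrt(2 - 5*(-15) + 12*(-15)**2*(5 + (-15)**2))/6) + 308 = (1066 + sqrt(6)*sqrt(2 + 75 + 12*225*(5 + 225))/6) + 308 = (1066 + sqrt(6)*sqrt(2 + 75 + 12*225*230)/6) + 308 = (1066 + sqrt(6)*sqrt(2 + 75 + 621000)/6) + 308 = (1066 + sqrt(6)*sqrt(621077)/6) + 308 = (1066 + sqrt(3726462)/6) + 308 = 1374 + sqrt(3726462)/6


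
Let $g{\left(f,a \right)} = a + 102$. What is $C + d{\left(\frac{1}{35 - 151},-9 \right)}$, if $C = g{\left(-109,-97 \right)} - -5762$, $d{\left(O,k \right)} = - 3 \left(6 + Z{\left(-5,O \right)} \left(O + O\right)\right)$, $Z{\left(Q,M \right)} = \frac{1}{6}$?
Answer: $\frac{666885}{116} \approx 5749.0$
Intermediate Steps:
$Z{\left(Q,M \right)} = \frac{1}{6}$
$g{\left(f,a \right)} = 102 + a$
$d{\left(O,k \right)} = -18 - O$ ($d{\left(O,k \right)} = - 3 \left(6 + \frac{O + O}{6}\right) = - 3 \left(6 + \frac{2 O}{6}\right) = - 3 \left(6 + \frac{O}{3}\right) = -18 - O$)
$C = 5767$ ($C = \left(102 - 97\right) - -5762 = 5 + 5762 = 5767$)
$C + d{\left(\frac{1}{35 - 151},-9 \right)} = 5767 - \left(18 + \frac{1}{35 - 151}\right) = 5767 - \frac{2087}{116} = \frac{666885}{116}$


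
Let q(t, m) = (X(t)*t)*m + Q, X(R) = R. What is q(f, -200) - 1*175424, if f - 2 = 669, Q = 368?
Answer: -90223256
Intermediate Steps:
f = 671 (f = 2 + 669 = 671)
q(t, m) = 368 + m*t**2 (q(t, m) = (t*t)*m + 368 = t**2*m + 368 = m*t**2 + 368 = 368 + m*t**2)
q(f, -200) - 1*175424 = (368 - 200*671**2) - 1*175424 = (368 - 200*450241) - 175424 = (368 - 90048200) - 175424 = -90047832 - 175424 = -90223256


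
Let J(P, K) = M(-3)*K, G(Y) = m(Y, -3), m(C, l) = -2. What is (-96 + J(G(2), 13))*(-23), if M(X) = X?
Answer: 3105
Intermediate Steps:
G(Y) = -2
J(P, K) = -3*K
(-96 + J(G(2), 13))*(-23) = (-96 - 3*13)*(-23) = (-96 - 39)*(-23) = -135*(-23) = 3105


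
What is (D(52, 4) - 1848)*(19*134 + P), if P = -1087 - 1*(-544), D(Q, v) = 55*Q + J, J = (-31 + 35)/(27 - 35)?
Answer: 4052069/2 ≈ 2.0260e+6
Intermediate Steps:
J = -1/2 (J = 4/(-8) = 4*(-1/8) = -1/2 ≈ -0.50000)
D(Q, v) = -1/2 + 55*Q (D(Q, v) = 55*Q - 1/2 = -1/2 + 55*Q)
P = -543 (P = -1087 + 544 = -543)
(D(52, 4) - 1848)*(19*134 + P) = ((-1/2 + 55*52) - 1848)*(19*134 - 543) = ((-1/2 + 2860) - 1848)*(2546 - 543) = (5719/2 - 1848)*2003 = (2023/2)*2003 = 4052069/2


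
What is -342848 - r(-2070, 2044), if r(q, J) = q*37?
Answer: -266258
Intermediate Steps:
r(q, J) = 37*q
-342848 - r(-2070, 2044) = -342848 - 37*(-2070) = -342848 - 1*(-76590) = -342848 + 76590 = -266258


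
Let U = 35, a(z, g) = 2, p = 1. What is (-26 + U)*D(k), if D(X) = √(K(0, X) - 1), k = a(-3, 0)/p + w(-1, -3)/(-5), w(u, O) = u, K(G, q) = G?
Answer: 9*I ≈ 9.0*I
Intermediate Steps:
k = 11/5 (k = 2/1 - 1/(-5) = 2*1 - 1*(-⅕) = 2 + ⅕ = 11/5 ≈ 2.2000)
D(X) = I (D(X) = √(0 - 1) = √(-1) = I)
(-26 + U)*D(k) = (-26 + 35)*I = 9*I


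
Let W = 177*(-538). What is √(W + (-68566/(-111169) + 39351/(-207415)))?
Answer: I*√299581236918351582832685/1773701395 ≈ 308.59*I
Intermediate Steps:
W = -95226
√(W + (-68566/(-111169) + 39351/(-207415))) = √(-95226 + (-68566/(-111169) + 39351/(-207415))) = √(-95226 + (-68566*(-1/111169) + 39351*(-1/207415))) = √(-95226 + (68566/111169 - 3027/15955)) = √(-95226 + 757461967/1773701395) = √(-168901731578303/1773701395) = I*√299581236918351582832685/1773701395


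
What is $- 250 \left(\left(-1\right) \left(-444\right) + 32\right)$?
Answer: $-119000$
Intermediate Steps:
$- 250 \left(\left(-1\right) \left(-444\right) + 32\right) = - 250 \left(444 + 32\right) = \left(-250\right) 476 = -119000$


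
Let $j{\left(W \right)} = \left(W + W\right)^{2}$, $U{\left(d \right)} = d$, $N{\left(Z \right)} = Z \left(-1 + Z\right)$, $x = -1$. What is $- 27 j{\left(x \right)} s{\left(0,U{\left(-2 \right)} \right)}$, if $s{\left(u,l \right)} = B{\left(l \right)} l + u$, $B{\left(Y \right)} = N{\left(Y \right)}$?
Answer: $1296$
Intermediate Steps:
$B{\left(Y \right)} = Y \left(-1 + Y\right)$
$j{\left(W \right)} = 4 W^{2}$ ($j{\left(W \right)} = \left(2 W\right)^{2} = 4 W^{2}$)
$s{\left(u,l \right)} = u + l^{2} \left(-1 + l\right)$ ($s{\left(u,l \right)} = l \left(-1 + l\right) l + u = l^{2} \left(-1 + l\right) + u = u + l^{2} \left(-1 + l\right)$)
$- 27 j{\left(x \right)} s{\left(0,U{\left(-2 \right)} \right)} = - 27 \cdot 4 \left(-1\right)^{2} \left(0 + \left(-2\right)^{2} \left(-1 - 2\right)\right) = - 27 \cdot 4 \cdot 1 \left(0 + 4 \left(-3\right)\right) = \left(-27\right) 4 \left(0 - 12\right) = \left(-108\right) \left(-12\right) = 1296$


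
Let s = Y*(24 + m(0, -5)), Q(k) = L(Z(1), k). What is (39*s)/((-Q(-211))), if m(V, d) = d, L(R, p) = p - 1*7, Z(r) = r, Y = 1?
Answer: 741/218 ≈ 3.3991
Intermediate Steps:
L(R, p) = -7 + p (L(R, p) = p - 7 = -7 + p)
Q(k) = -7 + k
s = 19 (s = 1*(24 - 5) = 1*19 = 19)
(39*s)/((-Q(-211))) = (39*19)/((-(-7 - 211))) = 741/((-1*(-218))) = 741/218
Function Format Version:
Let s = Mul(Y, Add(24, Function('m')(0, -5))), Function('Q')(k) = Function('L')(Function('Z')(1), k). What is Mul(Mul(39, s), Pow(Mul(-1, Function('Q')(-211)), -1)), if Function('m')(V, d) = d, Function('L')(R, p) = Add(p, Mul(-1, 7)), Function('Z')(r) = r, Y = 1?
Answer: Rational(741, 218) ≈ 3.3991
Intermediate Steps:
Function('L')(R, p) = Add(-7, p) (Function('L')(R, p) = Add(p, -7) = Add(-7, p))
Function('Q')(k) = Add(-7, k)
s = 19 (s = Mul(1, Add(24, -5)) = Mul(1, 19) = 19)
Mul(Mul(39, s), Pow(Mul(-1, Function('Q')(-211)), -1)) = Mul(Mul(39, 19), Pow(Mul(-1, Add(-7, -211)), -1)) = Mul(741, Pow(Mul(-1, -218), -1)) = Mul(741, Pow(218, -1)) = Mul(741, Rational(1, 218)) = Rational(741, 218)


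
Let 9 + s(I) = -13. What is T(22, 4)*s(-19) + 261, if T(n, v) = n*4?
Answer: -1675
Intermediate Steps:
s(I) = -22 (s(I) = -9 - 13 = -22)
T(n, v) = 4*n
T(22, 4)*s(-19) + 261 = (4*22)*(-22) + 261 = 88*(-22) + 261 = -1936 + 261 = -1675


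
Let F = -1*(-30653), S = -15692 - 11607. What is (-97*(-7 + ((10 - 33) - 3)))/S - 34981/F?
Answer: -1053066572/836796247 ≈ -1.2584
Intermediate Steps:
S = -27299
F = 30653
(-97*(-7 + ((10 - 33) - 3)))/S - 34981/F = -97*(-7 + ((10 - 33) - 3))/(-27299) - 34981/30653 = -97*(-7 + (-23 - 3))*(-1/27299) - 34981*1/30653 = -97*(-7 - 26)*(-1/27299) - 34981/30653 = -97*(-33)*(-1/27299) - 34981/30653 = 3201*(-1/27299) - 34981/30653 = -3201/27299 - 34981/30653 = -1053066572/836796247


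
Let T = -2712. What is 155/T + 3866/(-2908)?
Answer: -2733833/1971624 ≈ -1.3866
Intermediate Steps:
155/T + 3866/(-2908) = 155/(-2712) + 3866/(-2908) = 155*(-1/2712) + 3866*(-1/2908) = -155/2712 - 1933/1454 = -2733833/1971624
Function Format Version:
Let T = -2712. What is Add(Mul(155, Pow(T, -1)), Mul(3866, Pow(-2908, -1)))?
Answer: Rational(-2733833, 1971624) ≈ -1.3866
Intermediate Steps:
Add(Mul(155, Pow(T, -1)), Mul(3866, Pow(-2908, -1))) = Add(Mul(155, Pow(-2712, -1)), Mul(3866, Pow(-2908, -1))) = Add(Mul(155, Rational(-1, 2712)), Mul(3866, Rational(-1, 2908))) = Add(Rational(-155, 2712), Rational(-1933, 1454)) = Rational(-2733833, 1971624)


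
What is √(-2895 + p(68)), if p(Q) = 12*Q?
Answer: 3*I*√231 ≈ 45.596*I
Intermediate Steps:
√(-2895 + p(68)) = √(-2895 + 12*68) = √(-2895 + 816) = √(-2079) = 3*I*√231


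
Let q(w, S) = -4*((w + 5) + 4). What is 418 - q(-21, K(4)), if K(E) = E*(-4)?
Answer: 370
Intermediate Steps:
K(E) = -4*E
q(w, S) = -36 - 4*w (q(w, S) = -4*((5 + w) + 4) = -4*(9 + w) = -36 - 4*w)
418 - q(-21, K(4)) = 418 - (-36 - 4*(-21)) = 418 - (-36 + 84) = 418 - 1*48 = 418 - 48 = 370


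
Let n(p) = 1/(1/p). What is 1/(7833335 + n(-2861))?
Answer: 1/7830474 ≈ 1.2771e-7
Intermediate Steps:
n(p) = p
1/(7833335 + n(-2861)) = 1/(7833335 - 2861) = 1/7830474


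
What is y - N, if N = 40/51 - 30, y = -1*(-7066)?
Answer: 361856/51 ≈ 7095.2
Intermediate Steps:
y = 7066
N = -1490/51 (N = 40*(1/51) - 30 = 40/51 - 30 = -1490/51 ≈ -29.216)
y - N = 7066 - 1*(-1490/51) = 7066 + 1490/51 = 361856/51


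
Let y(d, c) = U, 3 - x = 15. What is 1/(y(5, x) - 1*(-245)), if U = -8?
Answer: 1/237 ≈ 0.0042194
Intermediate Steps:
x = -12 (x = 3 - 1*15 = 3 - 15 = -12)
y(d, c) = -8
1/(y(5, x) - 1*(-245)) = 1/(-8 - 1*(-245)) = 1/(-8 + 245) = 1/237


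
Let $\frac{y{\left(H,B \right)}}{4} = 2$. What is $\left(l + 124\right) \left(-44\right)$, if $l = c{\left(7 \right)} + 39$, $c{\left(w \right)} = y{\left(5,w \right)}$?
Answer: $-7524$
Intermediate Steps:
$y{\left(H,B \right)} = 8$ ($y{\left(H,B \right)} = 4 \cdot 2 = 8$)
$c{\left(w \right)} = 8$
$l = 47$ ($l = 8 + 39 = 47$)
$\left(l + 124\right) \left(-44\right) = \left(47 + 124\right) \left(-44\right) = 171 \left(-44\right) = -7524$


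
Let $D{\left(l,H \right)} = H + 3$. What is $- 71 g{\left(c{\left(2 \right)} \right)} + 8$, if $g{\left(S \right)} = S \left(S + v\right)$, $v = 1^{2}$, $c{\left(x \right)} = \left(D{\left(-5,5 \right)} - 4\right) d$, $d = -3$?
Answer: $-9364$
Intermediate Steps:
$D{\left(l,H \right)} = 3 + H$
$c{\left(x \right)} = -12$ ($c{\left(x \right)} = \left(\left(3 + 5\right) - 4\right) \left(-3\right) = \left(8 - 4\right) \left(-3\right) = 4 \left(-3\right) = -12$)
$v = 1$
$g{\left(S \right)} = S \left(1 + S\right)$ ($g{\left(S \right)} = S \left(S + 1\right) = S \left(1 + S\right)$)
$- 71 g{\left(c{\left(2 \right)} \right)} + 8 = - 71 \left(- 12 \left(1 - 12\right)\right) + 8 = - 71 \left(\left(-12\right) \left(-11\right)\right) + 8 = \left(-71\right) 132 + 8 = -9372 + 8 = -9364$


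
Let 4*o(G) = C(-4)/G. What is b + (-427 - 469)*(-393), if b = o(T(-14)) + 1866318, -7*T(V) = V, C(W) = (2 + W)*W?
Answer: 2218447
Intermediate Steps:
C(W) = W*(2 + W)
T(V) = -V/7
o(G) = 2/G (o(G) = ((-4*(2 - 4))/G)/4 = ((-4*(-2))/G)/4 = (8/G)/4 = 2/G)
b = 1866319 (b = 2/((-⅐*(-14))) + 1866318 = 2/2 + 1866318 = 2*(½) + 1866318 = 1 + 1866318 = 1866319)
b + (-427 - 469)*(-393) = 1866319 + (-427 - 469)*(-393) = 1866319 - 896*(-393) = 1866319 + 352128 = 2218447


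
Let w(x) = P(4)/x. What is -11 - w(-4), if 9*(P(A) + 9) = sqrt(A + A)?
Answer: -53/4 + sqrt(2)/18 ≈ -13.171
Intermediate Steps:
P(A) = -9 + sqrt(2)*sqrt(A)/9 (P(A) = -9 + sqrt(A + A)/9 = -9 + sqrt(2*A)/9 = -9 + (sqrt(2)*sqrt(A))/9 = -9 + sqrt(2)*sqrt(A)/9)
w(x) = (-9 + 2*sqrt(2)/9)/x (w(x) = (-9 + sqrt(2)*sqrt(4)/9)/x = (-9 + (1/9)*sqrt(2)*2)/x = (-9 + 2*sqrt(2)/9)/x)
-11 - w(-4) = -11 - (-81 + 2*sqrt(2))/(9*(-4)) = -11 - (-1)*(-81 + 2*sqrt(2))/(9*4) = -11 - (9/4 - sqrt(2)/18) = -11 + (-9/4 + sqrt(2)/18) = -53/4 + sqrt(2)/18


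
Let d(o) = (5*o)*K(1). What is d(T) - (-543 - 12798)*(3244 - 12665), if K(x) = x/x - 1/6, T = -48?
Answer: -125685761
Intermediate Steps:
K(x) = ⅚ (K(x) = 1 - 1*⅙ = 1 - ⅙ = ⅚)
d(o) = 25*o/6 (d(o) = (5*o)*(⅚) = 25*o/6)
d(T) - (-543 - 12798)*(3244 - 12665) = (25/6)*(-48) - (-543 - 12798)*(3244 - 12665) = -200 - (-13341)*(-9421) = -200 - 1*125685561 = -200 - 125685561 = -125685761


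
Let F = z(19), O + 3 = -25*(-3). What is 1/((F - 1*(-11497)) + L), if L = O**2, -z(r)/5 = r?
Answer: 1/16586 ≈ 6.0292e-5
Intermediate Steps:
z(r) = -5*r
O = 72 (O = -3 - 25*(-3) = -3 + 75 = 72)
F = -95 (F = -5*19 = -95)
L = 5184 (L = 72**2 = 5184)
1/((F - 1*(-11497)) + L) = 1/((-95 - 1*(-11497)) + 5184) = 1/((-95 + 11497) + 5184) = 1/(11402 + 5184) = 1/16586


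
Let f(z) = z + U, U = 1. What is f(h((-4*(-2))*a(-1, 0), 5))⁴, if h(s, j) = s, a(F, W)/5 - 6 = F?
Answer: 1632240801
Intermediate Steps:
a(F, W) = 30 + 5*F
f(z) = 1 + z (f(z) = z + 1 = 1 + z)
f(h((-4*(-2))*a(-1, 0), 5))⁴ = (1 + (-4*(-2))*(30 + 5*(-1)))⁴ = (1 + 8*(30 - 5))⁴ = (1 + 8*25)⁴ = (1 + 200)⁴ = 201⁴ = 1632240801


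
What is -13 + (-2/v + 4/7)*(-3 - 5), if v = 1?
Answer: -11/7 ≈ -1.5714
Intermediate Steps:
-13 + (-2/v + 4/7)*(-3 - 5) = -13 + (-2/1 + 4/7)*(-3 - 5) = -13 + (-2*1 + 4*(⅐))*(-8) = -13 + (-2 + 4/7)*(-8) = -13 - 10/7*(-8) = -13 + 80/7 = -11/7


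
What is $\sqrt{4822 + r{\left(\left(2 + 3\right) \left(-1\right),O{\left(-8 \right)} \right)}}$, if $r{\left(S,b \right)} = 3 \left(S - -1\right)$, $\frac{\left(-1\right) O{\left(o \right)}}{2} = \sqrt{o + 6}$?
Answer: $\sqrt{4810} \approx 69.354$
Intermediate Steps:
$O{\left(o \right)} = - 2 \sqrt{6 + o}$ ($O{\left(o \right)} = - 2 \sqrt{o + 6} = - 2 \sqrt{6 + o}$)
$r{\left(S,b \right)} = 3 + 3 S$ ($r{\left(S,b \right)} = 3 \left(S + 1\right) = 3 \left(1 + S\right) = 3 + 3 S$)
$\sqrt{4822 + r{\left(\left(2 + 3\right) \left(-1\right),O{\left(-8 \right)} \right)}} = \sqrt{4822 + \left(3 + 3 \left(2 + 3\right) \left(-1\right)\right)} = \sqrt{4822 + \left(3 + 3 \cdot 5 \left(-1\right)\right)} = \sqrt{4822 + \left(3 + 3 \left(-5\right)\right)} = \sqrt{4822 + \left(3 - 15\right)} = \sqrt{4822 - 12} = \sqrt{4810}$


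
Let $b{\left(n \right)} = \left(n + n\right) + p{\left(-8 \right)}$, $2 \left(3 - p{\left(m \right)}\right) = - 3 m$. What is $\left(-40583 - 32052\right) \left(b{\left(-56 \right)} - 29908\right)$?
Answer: $2181156415$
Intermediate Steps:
$p{\left(m \right)} = 3 + \frac{3 m}{2}$ ($p{\left(m \right)} = 3 - \frac{\left(-3\right) m}{2} = 3 + \frac{3 m}{2}$)
$b{\left(n \right)} = -9 + 2 n$ ($b{\left(n \right)} = \left(n + n\right) + \left(3 + \frac{3}{2} \left(-8\right)\right) = 2 n + \left(3 - 12\right) = 2 n - 9 = -9 + 2 n$)
$\left(-40583 - 32052\right) \left(b{\left(-56 \right)} - 29908\right) = \left(-40583 - 32052\right) \left(\left(-9 + 2 \left(-56\right)\right) - 29908\right) = - 72635 \left(\left(-9 - 112\right) - 29908\right) = - 72635 \left(-121 - 29908\right) = \left(-72635\right) \left(-30029\right) = 2181156415$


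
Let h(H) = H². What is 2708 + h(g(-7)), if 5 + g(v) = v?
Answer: 2852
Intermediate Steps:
g(v) = -5 + v
2708 + h(g(-7)) = 2708 + (-5 - 7)² = 2708 + (-12)² = 2708 + 144 = 2852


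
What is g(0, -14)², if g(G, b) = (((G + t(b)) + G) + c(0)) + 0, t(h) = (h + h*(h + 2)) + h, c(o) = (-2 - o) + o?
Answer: 19044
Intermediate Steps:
c(o) = -2
t(h) = 2*h + h*(2 + h) (t(h) = (h + h*(2 + h)) + h = 2*h + h*(2 + h))
g(G, b) = -2 + 2*G + b*(4 + b) (g(G, b) = (((G + b*(4 + b)) + G) - 2) + 0 = ((2*G + b*(4 + b)) - 2) + 0 = (-2 + 2*G + b*(4 + b)) + 0 = -2 + 2*G + b*(4 + b))
g(0, -14)² = (-2 + 2*0 - 14*(4 - 14))² = (-2 + 0 - 14*(-10))² = (-2 + 0 + 140)² = 138² = 19044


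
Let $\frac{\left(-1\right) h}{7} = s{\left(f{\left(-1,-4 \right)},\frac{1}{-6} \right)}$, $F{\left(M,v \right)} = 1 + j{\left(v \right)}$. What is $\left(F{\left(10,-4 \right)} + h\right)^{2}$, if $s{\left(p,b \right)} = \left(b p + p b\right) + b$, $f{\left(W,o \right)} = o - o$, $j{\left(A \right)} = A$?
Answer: $\frac{121}{36} \approx 3.3611$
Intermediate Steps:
$F{\left(M,v \right)} = 1 + v$
$f{\left(W,o \right)} = 0$
$s{\left(p,b \right)} = b + 2 b p$ ($s{\left(p,b \right)} = \left(b p + b p\right) + b = 2 b p + b = b + 2 b p$)
$h = \frac{7}{6}$ ($h = - 7 \frac{1 + 2 \cdot 0}{-6} = - 7 \left(- \frac{1 + 0}{6}\right) = - 7 \left(\left(- \frac{1}{6}\right) 1\right) = \left(-7\right) \left(- \frac{1}{6}\right) = \frac{7}{6} \approx 1.1667$)
$\left(F{\left(10,-4 \right)} + h\right)^{2} = \left(\left(1 - 4\right) + \frac{7}{6}\right)^{2} = \left(-3 + \frac{7}{6}\right)^{2} = \left(- \frac{11}{6}\right)^{2} = \frac{121}{36}$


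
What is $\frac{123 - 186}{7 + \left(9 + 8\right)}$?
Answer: $- \frac{21}{8} \approx -2.625$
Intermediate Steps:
$\frac{123 - 186}{7 + \left(9 + 8\right)} = \frac{1}{7 + 17} \left(-63\right) = \frac{1}{24} \left(-63\right) = - \frac{21}{8}$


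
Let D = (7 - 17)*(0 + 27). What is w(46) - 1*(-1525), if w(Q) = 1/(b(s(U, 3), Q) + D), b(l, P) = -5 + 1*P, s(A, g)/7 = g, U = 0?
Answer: 349224/229 ≈ 1525.0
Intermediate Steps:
D = -270 (D = -10*27 = -270)
s(A, g) = 7*g
b(l, P) = -5 + P
w(Q) = 1/(-275 + Q) (w(Q) = 1/((-5 + Q) - 270) = 1/(-275 + Q))
w(46) - 1*(-1525) = 1/(-275 + 46) - 1*(-1525) = 1/(-229) + 1525 = -1/229 + 1525 = 349224/229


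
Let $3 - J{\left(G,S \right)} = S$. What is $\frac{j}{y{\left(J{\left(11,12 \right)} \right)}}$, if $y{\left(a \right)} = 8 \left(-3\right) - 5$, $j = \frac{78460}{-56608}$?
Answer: $\frac{19615}{410408} \approx 0.047794$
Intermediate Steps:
$j = - \frac{19615}{14152}$ ($j = 78460 \left(- \frac{1}{56608}\right) = - \frac{19615}{14152} \approx -1.386$)
$J{\left(G,S \right)} = 3 - S$
$y{\left(a \right)} = -29$ ($y{\left(a \right)} = -24 - 5 = -29$)
$\frac{j}{y{\left(J{\left(11,12 \right)} \right)}} = - \frac{19615}{14152 \left(-29\right)} = \left(- \frac{19615}{14152}\right) \left(- \frac{1}{29}\right) = \frac{19615}{410408}$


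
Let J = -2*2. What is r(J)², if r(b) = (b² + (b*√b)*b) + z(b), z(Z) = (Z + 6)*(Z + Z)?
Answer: -1024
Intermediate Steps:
J = -4
z(Z) = 2*Z*(6 + Z) (z(Z) = (6 + Z)*(2*Z) = 2*Z*(6 + Z))
r(b) = b² + b^(5/2) + 2*b*(6 + b) (r(b) = (b² + (b*√b)*b) + 2*b*(6 + b) = (b² + b^(3/2)*b) + 2*b*(6 + b) = (b² + b^(5/2)) + 2*b*(6 + b) = b² + b^(5/2) + 2*b*(6 + b))
r(J)² = ((-4)^(5/2) + 3*(-4)² + 12*(-4))² = (32*I + 3*16 - 48)² = (32*I + 48 - 48)² = (32*I)² = -1024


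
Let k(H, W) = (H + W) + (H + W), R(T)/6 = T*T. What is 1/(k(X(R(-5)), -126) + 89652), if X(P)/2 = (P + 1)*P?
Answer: 1/180000 ≈ 5.5556e-6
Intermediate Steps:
R(T) = 6*T² (R(T) = 6*(T*T) = 6*T²)
X(P) = 2*P*(1 + P) (X(P) = 2*((P + 1)*P) = 2*((1 + P)*P) = 2*(P*(1 + P)) = 2*P*(1 + P))
k(H, W) = 2*H + 2*W
1/(k(X(R(-5)), -126) + 89652) = 1/((2*(2*(6*(-5)²)*(1 + 6*(-5)²)) + 2*(-126)) + 89652) = 1/((2*(2*(6*25)*(1 + 6*25)) - 252) + 89652) = 1/((2*(2*150*(1 + 150)) - 252) + 89652) = 1/((2*(2*150*151) - 252) + 89652) = 1/((2*45300 - 252) + 89652) = 1/((90600 - 252) + 89652) = 1/(90348 + 89652) = 1/180000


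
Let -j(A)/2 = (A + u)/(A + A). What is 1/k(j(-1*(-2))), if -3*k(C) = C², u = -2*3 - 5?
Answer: -4/27 ≈ -0.14815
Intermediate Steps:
u = -11 (u = -6 - 5 = -11)
j(A) = -(-11 + A)/A (j(A) = -2*(A - 11)/(A + A) = -2*(-11 + A)/(2*A) = -2*(-11 + A)*1/(2*A) = -(-11 + A)/A)
k(C) = -C²/3
1/k(j(-1*(-2))) = 1/(-(11 - (-1)*(-2))²/4/3) = 1/(-(11 - 1*2)²/4/3) = 1/(-(11 - 2)²/4/3) = 1/(-((½)*9)²/3) = 1/(-(9/2)²/3) = 1/(-⅓*81/4) = 1/(-27/4) = -4/27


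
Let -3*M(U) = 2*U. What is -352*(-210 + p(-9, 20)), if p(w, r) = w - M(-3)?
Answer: 77792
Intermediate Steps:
M(U) = -2*U/3
p(w, r) = -2 + w (p(w, r) = w - (-2)*(-3)/3 = w - 1*2 = w - 2 = -2 + w)
-352*(-210 + p(-9, 20)) = -352*(-210 + (-2 - 9)) = -352*(-210 - 11) = -352*(-221) = 77792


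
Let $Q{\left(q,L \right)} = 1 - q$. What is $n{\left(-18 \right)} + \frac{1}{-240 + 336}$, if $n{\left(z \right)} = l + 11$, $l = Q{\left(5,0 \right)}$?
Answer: $\frac{673}{96} \approx 7.0104$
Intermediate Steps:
$l = -4$ ($l = 1 - 5 = -4$)
$n{\left(z \right)} = 7$ ($n{\left(z \right)} = -4 + 11 = 7$)
$n{\left(-18 \right)} + \frac{1}{-240 + 336} = 7 + \frac{1}{-240 + 336} = 7 + \frac{1}{96} = \frac{673}{96}$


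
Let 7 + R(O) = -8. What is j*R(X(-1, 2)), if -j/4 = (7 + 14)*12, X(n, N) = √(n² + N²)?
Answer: 15120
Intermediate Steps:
X(n, N) = √(N² + n²)
R(O) = -15 (R(O) = -7 - 8 = -15)
j = -1008 (j = -4*(7 + 14)*12 = -84*12 = -4*252 = -1008)
j*R(X(-1, 2)) = -1008*(-15) = 15120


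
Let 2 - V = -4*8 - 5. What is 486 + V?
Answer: 525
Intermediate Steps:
V = 39 (V = 2 - (-4*8 - 5) = 2 - (-32 - 5) = 2 - 1*(-37) = 2 + 37 = 39)
486 + V = 486 + 39 = 525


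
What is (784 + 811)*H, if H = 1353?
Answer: 2158035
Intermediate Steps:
(784 + 811)*H = (784 + 811)*1353 = 1595*1353 = 2158035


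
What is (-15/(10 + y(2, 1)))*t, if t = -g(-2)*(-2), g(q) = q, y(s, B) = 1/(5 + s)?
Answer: 420/71 ≈ 5.9155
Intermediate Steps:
t = -4 (t = -1*(-2)*(-2) = 2*(-2) = -4)
(-15/(10 + y(2, 1)))*t = -15/(10 + 1/(5 + 2))*(-4) = -15/(10 + 1/7)*(-4) = -15/71/7*(-4) = -15*7/71*(-4) = -105/71*(-4) = 420/71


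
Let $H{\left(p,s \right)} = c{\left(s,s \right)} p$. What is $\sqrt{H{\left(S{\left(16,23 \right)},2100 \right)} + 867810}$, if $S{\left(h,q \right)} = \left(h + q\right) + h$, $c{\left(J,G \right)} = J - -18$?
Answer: $10 \sqrt{9843} \approx 992.12$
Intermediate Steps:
$c{\left(J,G \right)} = 18 + J$ ($c{\left(J,G \right)} = J + 18 = 18 + J$)
$S{\left(h,q \right)} = q + 2 h$
$H{\left(p,s \right)} = p \left(18 + s\right)$ ($H{\left(p,s \right)} = \left(18 + s\right) p = p \left(18 + s\right)$)
$\sqrt{H{\left(S{\left(16,23 \right)},2100 \right)} + 867810} = \sqrt{\left(23 + 2 \cdot 16\right) \left(18 + 2100\right) + 867810} = \sqrt{\left(23 + 32\right) 2118 + 867810} = \sqrt{55 \cdot 2118 + 867810} = \sqrt{116490 + 867810} = \sqrt{984300} = 10 \sqrt{9843}$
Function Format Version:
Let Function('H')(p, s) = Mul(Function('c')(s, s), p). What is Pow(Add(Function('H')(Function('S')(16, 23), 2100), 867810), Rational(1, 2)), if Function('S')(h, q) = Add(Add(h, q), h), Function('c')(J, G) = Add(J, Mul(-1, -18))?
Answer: Mul(10, Pow(9843, Rational(1, 2))) ≈ 992.12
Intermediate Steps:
Function('c')(J, G) = Add(18, J) (Function('c')(J, G) = Add(J, 18) = Add(18, J))
Function('S')(h, q) = Add(q, Mul(2, h))
Function('H')(p, s) = Mul(p, Add(18, s)) (Function('H')(p, s) = Mul(Add(18, s), p) = Mul(p, Add(18, s)))
Pow(Add(Function('H')(Function('S')(16, 23), 2100), 867810), Rational(1, 2)) = Pow(Add(Mul(Add(23, Mul(2, 16)), Add(18, 2100)), 867810), Rational(1, 2)) = Pow(Add(Mul(Add(23, 32), 2118), 867810), Rational(1, 2)) = Pow(Add(Mul(55, 2118), 867810), Rational(1, 2)) = Pow(Add(116490, 867810), Rational(1, 2)) = Pow(984300, Rational(1, 2)) = Mul(10, Pow(9843, Rational(1, 2)))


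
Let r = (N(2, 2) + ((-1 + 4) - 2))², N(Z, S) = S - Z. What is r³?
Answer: 1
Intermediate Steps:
r = 1 (r = ((2 - 1*2) + ((-1 + 4) - 2))² = ((2 - 2) + (3 - 2))² = (0 + 1)² = 1² = 1)
r³ = 1³ = 1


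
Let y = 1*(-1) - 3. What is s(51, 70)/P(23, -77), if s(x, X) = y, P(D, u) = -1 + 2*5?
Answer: -4/9 ≈ -0.44444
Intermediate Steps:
P(D, u) = 9 (P(D, u) = -1 + 10 = 9)
y = -4 (y = -1 - 3 = -4)
s(x, X) = -4
s(51, 70)/P(23, -77) = -4/9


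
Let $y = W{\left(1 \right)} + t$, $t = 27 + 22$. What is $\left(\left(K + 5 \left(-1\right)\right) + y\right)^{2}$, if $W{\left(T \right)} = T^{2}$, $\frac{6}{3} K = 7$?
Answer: $\frac{9409}{4} \approx 2352.3$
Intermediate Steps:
$K = \frac{7}{2}$ ($K = \frac{1}{2} \cdot 7 = \frac{7}{2} \approx 3.5$)
$t = 49$
$y = 50$ ($y = 1^{2} + 49 = 1 + 49 = 50$)
$\left(\left(K + 5 \left(-1\right)\right) + y\right)^{2} = \left(\left(\frac{7}{2} + 5 \left(-1\right)\right) + 50\right)^{2} = \left(\left(\frac{7}{2} - 5\right) + 50\right)^{2} = \left(- \frac{3}{2} + 50\right)^{2} = \left(\frac{97}{2}\right)^{2} = \frac{9409}{4}$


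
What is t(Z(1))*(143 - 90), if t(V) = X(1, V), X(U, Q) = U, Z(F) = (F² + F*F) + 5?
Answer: 53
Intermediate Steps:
Z(F) = 5 + 2*F² (Z(F) = (F² + F²) + 5 = 2*F² + 5 = 5 + 2*F²)
t(V) = 1
t(Z(1))*(143 - 90) = 1*(143 - 90) = 1*53 = 53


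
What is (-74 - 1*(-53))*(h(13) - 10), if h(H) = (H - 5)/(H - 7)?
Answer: 182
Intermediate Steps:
h(H) = (-5 + H)/(-7 + H)
(-74 - 1*(-53))*(h(13) - 10) = (-74 - 1*(-53))*((-5 + 13)/(-7 + 13) - 10) = (-74 + 53)*(8/6 - 10) = -21*((1/6)*8 - 10) = -21*(4/3 - 10) = -21*(-26/3) = 182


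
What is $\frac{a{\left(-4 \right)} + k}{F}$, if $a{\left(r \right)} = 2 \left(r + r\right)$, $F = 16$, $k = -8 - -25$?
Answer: $\frac{1}{16} \approx 0.0625$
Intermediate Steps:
$k = 17$ ($k = -8 + 25 = 17$)
$a{\left(r \right)} = 4 r$ ($a{\left(r \right)} = 2 \cdot 2 r = 4 r$)
$\frac{a{\left(-4 \right)} + k}{F} = \frac{4 \left(-4\right) + 17}{16} = \frac{-16 + 17}{16} = \frac{1}{16} \cdot 1 = \frac{1}{16}$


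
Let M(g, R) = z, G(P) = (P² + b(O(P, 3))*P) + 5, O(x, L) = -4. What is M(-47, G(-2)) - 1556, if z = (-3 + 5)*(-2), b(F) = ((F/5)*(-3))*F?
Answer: -1560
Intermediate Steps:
b(F) = -3*F²/5 (b(F) = ((F*(⅕))*(-3))*F = ((F/5)*(-3))*F = (-3*F/5)*F = -3*F²/5)
G(P) = 5 + P² - 48*P/5 (G(P) = (P² + (-⅗*(-4)²)*P) + 5 = (P² + (-⅗*16)*P) + 5 = (P² - 48*P/5) + 5 = 5 + P² - 48*P/5)
z = -4 (z = 2*(-2) = -4)
M(g, R) = -4
M(-47, G(-2)) - 1556 = -4 - 1556 = -1560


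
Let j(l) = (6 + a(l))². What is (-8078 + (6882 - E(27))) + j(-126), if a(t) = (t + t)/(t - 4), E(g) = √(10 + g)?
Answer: -4786844/4225 - √37 ≈ -1139.1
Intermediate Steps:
a(t) = 2*t/(-4 + t) (a(t) = (2*t)/(-4 + t) = 2*t/(-4 + t))
j(l) = (6 + 2*l/(-4 + l))²
(-8078 + (6882 - E(27))) + j(-126) = (-8078 + (6882 - √(10 + 27))) + 64*(-3 - 126)²/(-4 - 126)² = (-8078 + (6882 - √37)) + 64*(-129)²/(-130)² = (-1196 - √37) + 64*(1/16900)*16641 = (-1196 - √37) + 266256/4225 = -4786844/4225 - √37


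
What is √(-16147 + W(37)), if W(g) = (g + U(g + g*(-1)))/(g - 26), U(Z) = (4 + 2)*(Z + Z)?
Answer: 2*I*√488345/11 ≈ 127.06*I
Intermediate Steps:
U(Z) = 12*Z (U(Z) = 6*(2*Z) = 12*Z)
W(g) = g/(-26 + g) (W(g) = (g + 12*(g + g*(-1)))/(g - 26) = (g + 12*(g - g))/(-26 + g) = (g + 12*0)/(-26 + g) = (g + 0)/(-26 + g) = g/(-26 + g))
√(-16147 + W(37)) = √(-16147 + 37/(-26 + 37)) = √(-16147 + 37/11) = √(-177580/11) = 2*I*√488345/11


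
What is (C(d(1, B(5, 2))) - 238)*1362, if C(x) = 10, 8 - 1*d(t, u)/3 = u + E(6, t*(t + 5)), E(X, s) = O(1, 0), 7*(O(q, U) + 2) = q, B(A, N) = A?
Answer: -310536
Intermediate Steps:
O(q, U) = -2 + q/7
E(X, s) = -13/7 (E(X, s) = -2 + (⅐)*1 = -2 + ⅐ = -13/7)
d(t, u) = 207/7 - 3*u (d(t, u) = 24 - 3*(u - 13/7) = 24 - 3*(-13/7 + u) = 24 + (39/7 - 3*u) = 207/7 - 3*u)
(C(d(1, B(5, 2))) - 238)*1362 = (10 - 238)*1362 = -228*1362 = -310536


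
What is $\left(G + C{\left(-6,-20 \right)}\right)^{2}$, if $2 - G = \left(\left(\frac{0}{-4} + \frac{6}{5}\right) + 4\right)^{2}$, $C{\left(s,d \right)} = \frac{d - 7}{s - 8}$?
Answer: $\frac{65431921}{122500} \approx 534.14$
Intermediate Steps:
$C{\left(s,d \right)} = \frac{-7 + d}{-8 + s}$
$G = - \frac{626}{25}$ ($G = 2 - \left(\left(\frac{0}{-4} + \frac{6}{5}\right) + 4\right)^{2} = 2 - \left(\left(0 \left(- \frac{1}{4}\right) + 6 \cdot \frac{1}{5}\right) + 4\right)^{2} = 2 - \left(\left(0 + \frac{6}{5}\right) + 4\right)^{2} = 2 - \left(\frac{6}{5} + 4\right)^{2} = 2 - \left(\frac{26}{5}\right)^{2} = 2 - \frac{676}{25} = - \frac{626}{25} \approx -25.04$)
$\left(G + C{\left(-6,-20 \right)}\right)^{2} = \left(- \frac{626}{25} + \frac{-7 - 20}{-8 - 6}\right)^{2} = \left(- \frac{626}{25} + \frac{1}{-14} \left(-27\right)\right)^{2} = \left(- \frac{626}{25} - - \frac{27}{14}\right)^{2} = \left(- \frac{626}{25} + \frac{27}{14}\right)^{2} = \left(- \frac{8089}{350}\right)^{2} = \frac{65431921}{122500}$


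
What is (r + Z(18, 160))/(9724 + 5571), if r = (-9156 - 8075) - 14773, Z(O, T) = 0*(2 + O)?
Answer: -4572/2185 ≈ -2.0924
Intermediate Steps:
Z(O, T) = 0
r = -32004 (r = -17231 - 14773 = -32004)
(r + Z(18, 160))/(9724 + 5571) = (-32004 + 0)/(9724 + 5571) = -32004/15295 = -32004*1/15295 = -4572/2185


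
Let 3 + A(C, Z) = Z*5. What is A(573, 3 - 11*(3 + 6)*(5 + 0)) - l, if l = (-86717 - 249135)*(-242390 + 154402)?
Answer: -29550948239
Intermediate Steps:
l = 29550945776 (l = -335852*(-87988) = 29550945776)
A(C, Z) = -3 + 5*Z (A(C, Z) = -3 + Z*5 = -3 + 5*Z)
A(573, 3 - 11*(3 + 6)*(5 + 0)) - l = (-3 + 5*(3 - 11*(3 + 6)*(5 + 0))) - 1*29550945776 = (-3 + 5*(3 - 99*5)) - 29550945776 = (-3 + 5*(3 - 11*45)) - 29550945776 = (-3 + 5*(3 - 495)) - 29550945776 = (-3 + 5*(-492)) - 29550945776 = (-3 - 2460) - 29550945776 = -2463 - 29550945776 = -29550948239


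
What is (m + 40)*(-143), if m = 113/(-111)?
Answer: -618761/111 ≈ -5574.4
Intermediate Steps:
m = -113/111 (m = 113*(-1/111) = -113/111 ≈ -1.0180)
(m + 40)*(-143) = (-113/111 + 40)*(-143) = (4327/111)*(-143) = -618761/111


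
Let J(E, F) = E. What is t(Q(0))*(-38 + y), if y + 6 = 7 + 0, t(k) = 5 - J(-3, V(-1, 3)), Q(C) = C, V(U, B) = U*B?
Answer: -296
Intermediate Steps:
V(U, B) = B*U
t(k) = 8 (t(k) = 5 - 1*(-3) = 5 + 3 = 8)
y = 1 (y = -6 + (7 + 0) = -6 + 7 = 1)
t(Q(0))*(-38 + y) = 8*(-38 + 1) = 8*(-37) = -296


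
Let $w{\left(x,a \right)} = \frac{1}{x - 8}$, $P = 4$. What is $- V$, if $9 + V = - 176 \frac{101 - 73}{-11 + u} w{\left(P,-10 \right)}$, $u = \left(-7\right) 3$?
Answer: $\frac{95}{2} \approx 47.5$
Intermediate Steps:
$u = -21$
$w{\left(x,a \right)} = \frac{1}{-8 + x}$
$V = - \frac{95}{2}$ ($V = -9 + \frac{\left(-176\right) \frac{101 - 73}{-11 - 21}}{-8 + 4} = -9 + \frac{\left(-176\right) \frac{28}{-32}}{-4} = -9 + - 176 \cdot 28 \left(- \frac{1}{32}\right) \left(- \frac{1}{4}\right) = -9 + \left(-176\right) \left(- \frac{7}{8}\right) \left(- \frac{1}{4}\right) = -9 + 154 \left(- \frac{1}{4}\right) = -9 - \frac{77}{2} = - \frac{95}{2} \approx -47.5$)
$- V = \left(-1\right) \left(- \frac{95}{2}\right) = \frac{95}{2}$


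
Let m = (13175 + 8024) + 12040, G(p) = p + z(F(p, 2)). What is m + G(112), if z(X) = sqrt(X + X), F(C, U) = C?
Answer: 33351 + 4*sqrt(14) ≈ 33366.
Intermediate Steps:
z(X) = sqrt(2)*sqrt(X) (z(X) = sqrt(2*X) = sqrt(2)*sqrt(X))
G(p) = p + sqrt(2)*sqrt(p)
m = 33239 (m = 21199 + 12040 = 33239)
m + G(112) = 33239 + (112 + sqrt(2)*sqrt(112)) = 33239 + (112 + sqrt(2)*(4*sqrt(7))) = 33239 + (112 + 4*sqrt(14)) = 33351 + 4*sqrt(14)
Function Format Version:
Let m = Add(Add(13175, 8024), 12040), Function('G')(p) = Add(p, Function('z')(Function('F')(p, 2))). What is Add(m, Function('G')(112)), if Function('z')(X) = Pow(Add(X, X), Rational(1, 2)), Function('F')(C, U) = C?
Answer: Add(33351, Mul(4, Pow(14, Rational(1, 2)))) ≈ 33366.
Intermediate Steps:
Function('z')(X) = Mul(Pow(2, Rational(1, 2)), Pow(X, Rational(1, 2))) (Function('z')(X) = Pow(Mul(2, X), Rational(1, 2)) = Mul(Pow(2, Rational(1, 2)), Pow(X, Rational(1, 2))))
Function('G')(p) = Add(p, Mul(Pow(2, Rational(1, 2)), Pow(p, Rational(1, 2))))
m = 33239 (m = Add(21199, 12040) = 33239)
Add(m, Function('G')(112)) = Add(33239, Add(112, Mul(Pow(2, Rational(1, 2)), Pow(112, Rational(1, 2))))) = Add(33239, Add(112, Mul(Pow(2, Rational(1, 2)), Mul(4, Pow(7, Rational(1, 2)))))) = Add(33239, Add(112, Mul(4, Pow(14, Rational(1, 2))))) = Add(33351, Mul(4, Pow(14, Rational(1, 2))))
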